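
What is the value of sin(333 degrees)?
sin(333 degrees) = -0.454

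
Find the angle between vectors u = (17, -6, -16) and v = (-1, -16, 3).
u·v = 31, |u|² = 581, |v|² = 266
cos θ = 31/√154546 ≈ 0.07886
θ ≈ 85.48°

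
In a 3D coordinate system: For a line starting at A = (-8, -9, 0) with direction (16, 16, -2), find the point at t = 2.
P(2) = (-8 + 16(2), -9 + 16(2), 0 + (-2)(2)) = (24, 23, -4)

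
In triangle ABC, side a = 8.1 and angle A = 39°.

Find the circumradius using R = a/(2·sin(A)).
R = a/(2·sin(A)) = 8.1/(2·sin(39°))
R = 8.1/(2·0.629320) = 8.1/1.258641 = 6.436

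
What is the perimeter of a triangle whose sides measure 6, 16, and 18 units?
Perimeter = sum of all sides
Perimeter = 6 + 16 + 18
Perimeter = 40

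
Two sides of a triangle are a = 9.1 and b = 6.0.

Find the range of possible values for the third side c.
By the triangle inequality: |a - b| < c < a + b
|9.1 - 6.0| < c < 9.1 + 6.0
3.1 < c < 15.1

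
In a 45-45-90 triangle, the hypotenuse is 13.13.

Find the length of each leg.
In a 45-45-90 triangle, hypotenuse = leg·√2  →  leg = hypotenuse/√2
leg = 13.13/√2 = 9.284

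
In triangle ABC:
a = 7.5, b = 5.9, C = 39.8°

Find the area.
Using A = ½ab·sin(C):
A = ½·7.5·5.9·sin(39.8°) = ½·44.25·0.640110 = 14.16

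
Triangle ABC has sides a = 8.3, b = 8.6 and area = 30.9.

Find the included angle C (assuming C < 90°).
Area = ½ab·sin(C)  →  sin(C) = 2·Area/(ab)
sin(C) = 2·30.9/(8.3·8.6) = 0.865789
C = arcsin(0.865789) = 59.97°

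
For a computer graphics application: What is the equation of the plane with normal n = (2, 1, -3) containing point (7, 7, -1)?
d = n·P = (2)(7) + (1)(7) + (-3)(-1) = 24
Plane: 2x + y - 3z = 24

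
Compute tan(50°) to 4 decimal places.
tan(50 degrees) = 1.1918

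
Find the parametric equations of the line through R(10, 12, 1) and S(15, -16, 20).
Direction vector d = S - R = (5, -28, 19)
x = 10 + 5t, y = 12 - 28t, z = 1 + 19t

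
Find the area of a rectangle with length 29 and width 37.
Area = length * width
Area = 29 * 37
Area = 1073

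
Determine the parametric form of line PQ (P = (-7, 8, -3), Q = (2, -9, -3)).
Direction vector d = Q - P = (9, -17, 0)
x = -7 + 9t, y = 8 - 17t, z = -3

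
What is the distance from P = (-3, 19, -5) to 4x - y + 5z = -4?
d = |4(-3) + (-1)(19) + 5(-5) - (-4)| / √(4² + (-1)² + 5²) = 52/√42 = 8.024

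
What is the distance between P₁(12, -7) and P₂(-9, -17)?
Using the distance formula: d = sqrt((x₂-x₁)² + (y₂-y₁)²)
dx = (-9) - 12 = -21
dy = (-17) - (-7) = -10
d = sqrt((-21)² + (-10)²) = sqrt(441 + 100) = sqrt(541) = 23.26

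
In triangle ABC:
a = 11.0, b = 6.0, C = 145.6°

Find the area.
Using A = ½ab·sin(C):
A = ½·11.0·6.0·sin(145.6°) = ½·66·0.564967 = 18.64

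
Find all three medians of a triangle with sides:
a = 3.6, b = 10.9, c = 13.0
Using m_x = ½√(2y² + 2z² - x²):
m_a = ½√(2·10.9² + 2·13.0² - 3.6²) = ½√562.66 = 11.86
m_b = ½√(2·3.6² + 2·13.0² - 10.9²) = ½√245.11 = 7.828
m_c = ½√(2·3.6² + 2·10.9² - 13.0²) = ½√94.54 = 4.862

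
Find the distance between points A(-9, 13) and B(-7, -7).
Using the distance formula: d = sqrt((x₂-x₁)² + (y₂-y₁)²)
dx = (-7) - (-9) = 2
dy = (-7) - 13 = -20
d = sqrt(2² + (-20)²) = sqrt(4 + 400) = sqrt(404) = 20.10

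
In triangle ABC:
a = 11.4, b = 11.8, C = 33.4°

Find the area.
Using A = ½ab·sin(C):
A = ½·11.4·11.8·sin(33.4°) = ½·134.52·0.550481 = 37.03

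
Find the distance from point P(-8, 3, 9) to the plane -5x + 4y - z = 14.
d = |(-5)(-8) + 4(3) + (-1)(9) - (14)| / √((-5)² + 4² + (-1)²) = 29/√42 = 4.475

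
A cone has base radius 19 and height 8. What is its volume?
Volume = (1/3) * pi * r² * h
Volume = (1/3) * pi * 19² * 8
Volume = (1/3) * pi * 361 * 8
Volume = (1/3) * pi * 2888
Volume = 3024.31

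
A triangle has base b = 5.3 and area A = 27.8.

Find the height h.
A = ½bh  →  h = 2A/b
h = 2·27.8/5.3 = 10.49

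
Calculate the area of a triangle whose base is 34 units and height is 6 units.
Area = (1/2) * base * height
Area = (1/2) * 34 * 6
Area = 102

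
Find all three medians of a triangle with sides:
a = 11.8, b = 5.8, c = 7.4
Using m_x = ½√(2y² + 2z² - x²):
m_a = ½√(2·5.8² + 2·7.4² - 11.8²) = ½√37.56 = 3.064
m_b = ½√(2·11.8² + 2·7.4² - 5.8²) = ½√354.36 = 9.412
m_c = ½√(2·11.8² + 2·5.8² - 7.4²) = ½√291 = 8.529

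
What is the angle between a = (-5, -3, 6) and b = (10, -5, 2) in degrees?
a·b = -23, |a|² = 70, |b|² = 129
cos θ = -23/√9030 ≈ -0.242
θ ≈ 104.0°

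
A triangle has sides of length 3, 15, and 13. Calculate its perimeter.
Perimeter = sum of all sides
Perimeter = 3 + 15 + 13
Perimeter = 31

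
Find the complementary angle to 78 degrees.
Complementary angles sum to 90 degrees.
Other angle = 90 - 78
Other angle = 12 degrees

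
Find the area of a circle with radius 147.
Area = pi * r²
Area = pi * 147²
Area = pi * 21609
Area = 67886.68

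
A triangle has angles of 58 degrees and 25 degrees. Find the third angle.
Sum of angles in a triangle = 180 degrees
Third angle = 180 - 58 - 25
Third angle = 97 degrees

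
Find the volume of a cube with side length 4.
Volume = s³
Volume = 4³
Volume = 64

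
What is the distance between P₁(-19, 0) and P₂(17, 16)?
Using the distance formula: d = sqrt((x₂-x₁)² + (y₂-y₁)²)
dx = 17 - (-19) = 36
dy = 16 - 0 = 16
d = sqrt(36² + 16²) = sqrt(1296 + 256) = sqrt(1552) = 39.40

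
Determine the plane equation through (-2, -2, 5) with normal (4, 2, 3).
d = n·P = (4)(-2) + (2)(-2) + (3)(5) = 3
Plane: 4x + 2y + 3z = 3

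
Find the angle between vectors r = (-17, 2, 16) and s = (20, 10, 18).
r·s = -32, |r|² = 549, |s|² = 824
cos θ = -32/√452376 ≈ -0.04758
θ ≈ 92.73°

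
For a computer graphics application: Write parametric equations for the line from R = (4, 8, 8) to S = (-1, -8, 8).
Direction vector d = S - R = (-5, -16, 0)
x = 4 - 5t, y = 8 - 16t, z = 8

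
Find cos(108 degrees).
cos(108 degrees) = -0.309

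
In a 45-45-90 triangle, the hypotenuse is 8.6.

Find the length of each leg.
In a 45-45-90 triangle, hypotenuse = leg·√2  →  leg = hypotenuse/√2
leg = 8.6/√2 = 6.081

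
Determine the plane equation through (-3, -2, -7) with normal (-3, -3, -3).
d = n·P = (-3)(-3) + (-3)(-2) + (-3)(-7) = 36
Plane: -3x - 3y - 3z = 36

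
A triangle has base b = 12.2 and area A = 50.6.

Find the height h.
A = ½bh  →  h = 2A/b
h = 2·50.6/12.2 = 8.295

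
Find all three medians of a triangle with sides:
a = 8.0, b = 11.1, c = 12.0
Using m_x = ½√(2y² + 2z² - x²):
m_a = ½√(2·11.1² + 2·12.0² - 8.0²) = ½√470.42 = 10.84
m_b = ½√(2·8.0² + 2·12.0² - 11.1²) = ½√292.79 = 8.556
m_c = ½√(2·8.0² + 2·11.1² - 12.0²) = ½√230.42 = 7.59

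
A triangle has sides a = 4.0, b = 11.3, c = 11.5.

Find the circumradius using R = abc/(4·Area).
s = (a+b+c)/2 = 13.4
Area = √(s(s-a)(s-b)(s-c)) = √(13.4·9.4·2.1·1.9) = 22.4183
R = abc/(4·Area) = (4.0·11.3·11.5)/(4·22.4183) = 519.8/89.6732 = 5.797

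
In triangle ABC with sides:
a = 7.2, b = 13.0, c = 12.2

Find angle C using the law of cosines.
cos(C) = (a² + b² - c²)/(2ab)
cos(C) = (7.2² + 13.0² - 12.2²)/(2·7.2·13.0) = 72/187.2 = 0.384615
C = arccos(0.384615) = 67.38°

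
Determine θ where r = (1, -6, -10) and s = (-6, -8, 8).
r·s = -38, |r|² = 137, |s|² = 164
cos θ = -38/√22468 ≈ -0.2535
θ ≈ 104.7°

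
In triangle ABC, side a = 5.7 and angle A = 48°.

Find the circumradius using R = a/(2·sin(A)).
R = a/(2·sin(A)) = 5.7/(2·sin(48°))
R = 5.7/(2·0.743145) = 5.7/1.486290 = 3.835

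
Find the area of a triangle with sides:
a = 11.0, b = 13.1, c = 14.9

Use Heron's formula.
s = (a+b+c)/2 = (11.0+13.1+14.9)/2 = 19.5
A = √(s(s-a)(s-b)(s-c)) = √(19.5·8.5·6.4·4.6)
A = √4879.68 = 69.85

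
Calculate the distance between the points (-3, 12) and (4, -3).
Using the distance formula: d = sqrt((x₂-x₁)² + (y₂-y₁)²)
dx = 4 - (-3) = 7
dy = (-3) - 12 = -15
d = sqrt(7² + (-15)²) = sqrt(49 + 225) = sqrt(274) = 16.55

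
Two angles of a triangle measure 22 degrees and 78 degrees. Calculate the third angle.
Sum of angles in a triangle = 180 degrees
Third angle = 180 - 22 - 78
Third angle = 80 degrees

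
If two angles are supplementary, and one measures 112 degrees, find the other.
Supplementary angles sum to 180 degrees.
Other angle = 180 - 112
Other angle = 68 degrees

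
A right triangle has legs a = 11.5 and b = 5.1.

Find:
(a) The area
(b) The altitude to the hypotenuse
(a) Area = ½ab = ½·11.5·5.1 = 29.325
(b) Hypotenuse c = √(11.5² + 5.1²) = √158.26 = 12.5801
    Area = ½·c·h_c  →  h_c = 2·Area/c = 2·29.325/12.5801 = 4.662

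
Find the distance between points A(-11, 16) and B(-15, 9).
Using the distance formula: d = sqrt((x₂-x₁)² + (y₂-y₁)²)
dx = (-15) - (-11) = -4
dy = 9 - 16 = -7
d = sqrt((-4)² + (-7)²) = sqrt(16 + 49) = sqrt(65) = 8.06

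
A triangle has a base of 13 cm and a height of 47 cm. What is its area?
Area = (1/2) * base * height
Area = (1/2) * 13 * 47
Area = 305.50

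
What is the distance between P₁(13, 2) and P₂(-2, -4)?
Using the distance formula: d = sqrt((x₂-x₁)² + (y₂-y₁)²)
dx = (-2) - 13 = -15
dy = (-4) - 2 = -6
d = sqrt((-15)² + (-6)²) = sqrt(225 + 36) = sqrt(261) = 16.16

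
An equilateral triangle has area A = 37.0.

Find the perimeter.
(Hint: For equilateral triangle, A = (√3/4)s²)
A = (√3/4)s²  →  s² = 4A/√3 = 4·37.0/√3 = 85.4478
s = 9.2438
Perimeter = 3s = 27.73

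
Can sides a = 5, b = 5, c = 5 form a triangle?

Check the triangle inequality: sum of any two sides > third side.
Yes, triangle inequality satisfied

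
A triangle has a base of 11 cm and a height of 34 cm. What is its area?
Area = (1/2) * base * height
Area = (1/2) * 11 * 34
Area = 187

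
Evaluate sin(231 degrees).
sin(231 degrees) = -0.7771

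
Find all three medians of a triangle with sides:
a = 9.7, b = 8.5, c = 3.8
Using m_x = ½√(2y² + 2z² - x²):
m_a = ½√(2·8.5² + 2·3.8² - 9.7²) = ½√79.29 = 4.452
m_b = ½√(2·9.7² + 2·3.8² - 8.5²) = ½√144.81 = 6.017
m_c = ½√(2·9.7² + 2·8.5² - 3.8²) = ½√318.24 = 8.92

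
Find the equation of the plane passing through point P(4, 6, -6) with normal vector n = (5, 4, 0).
d = n·P = (5)(4) + (4)(6) + (0)(-6) = 44
Plane: 5x + 4y = 44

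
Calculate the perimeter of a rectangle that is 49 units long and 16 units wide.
Perimeter = 2 * (length + width)
Perimeter = 2 * (49 + 16)
Perimeter = 2 * 65
Perimeter = 130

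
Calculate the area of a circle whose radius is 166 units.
Area = pi * r²
Area = pi * 166²
Area = pi * 27556
Area = 86569.73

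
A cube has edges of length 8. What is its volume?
Volume = s³
Volume = 8³
Volume = 512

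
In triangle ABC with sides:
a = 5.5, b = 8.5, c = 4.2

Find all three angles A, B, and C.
By the law of cosines:
cos(A) = (b² + c² - a²)/(2bc) = 0.835294  →  A = 33.35°
cos(B) = (a² + c² - b²)/(2ac) = -0.527273  →  B = 121.8°
cos(C) = (a² + b² - c²)/(2ab) = 0.907594  →  C = 24.83°
Check: A + B + C = 180.0° ✓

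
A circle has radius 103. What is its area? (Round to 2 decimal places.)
Area = pi * r²
Area = pi * 103²
Area = pi * 10609
Area = 33329.16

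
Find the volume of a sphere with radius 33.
Volume = (4/3) * pi * r³
Volume = (4/3) * pi * 33³
Volume = (4/3) * pi * 35937
Volume = 150532.55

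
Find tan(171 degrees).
tan(171 degrees) = -0.1584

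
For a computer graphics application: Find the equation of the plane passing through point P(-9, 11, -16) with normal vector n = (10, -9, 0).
d = n·P = (10)(-9) + (-9)(11) + (0)(-16) = -189
Plane: 10x - 9y = -189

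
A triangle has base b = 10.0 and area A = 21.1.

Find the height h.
A = ½bh  →  h = 2A/b
h = 2·21.1/10.0 = 4.22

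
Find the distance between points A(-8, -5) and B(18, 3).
Using the distance formula: d = sqrt((x₂-x₁)² + (y₂-y₁)²)
dx = 18 - (-8) = 26
dy = 3 - (-5) = 8
d = sqrt(26² + 8²) = sqrt(676 + 64) = sqrt(740) = 27.20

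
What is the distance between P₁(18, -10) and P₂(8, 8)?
Using the distance formula: d = sqrt((x₂-x₁)² + (y₂-y₁)²)
dx = 8 - 18 = -10
dy = 8 - (-10) = 18
d = sqrt((-10)² + 18²) = sqrt(100 + 324) = sqrt(424) = 20.59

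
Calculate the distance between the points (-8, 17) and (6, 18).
Using the distance formula: d = sqrt((x₂-x₁)² + (y₂-y₁)²)
dx = 6 - (-8) = 14
dy = 18 - 17 = 1
d = sqrt(14² + 1²) = sqrt(196 + 1) = sqrt(197) = 14.04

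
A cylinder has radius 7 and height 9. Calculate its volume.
Volume = pi * r² * h
Volume = pi * 7² * 9
Volume = pi * 49 * 9
Volume = pi * 441
Volume = 1385.44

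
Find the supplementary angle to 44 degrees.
Supplementary angles sum to 180 degrees.
Other angle = 180 - 44
Other angle = 136 degrees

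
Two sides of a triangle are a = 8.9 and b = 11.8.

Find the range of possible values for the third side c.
By the triangle inequality: |a - b| < c < a + b
|8.9 - 11.8| < c < 8.9 + 11.8
2.9 < c < 20.7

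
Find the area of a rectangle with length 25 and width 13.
Area = length * width
Area = 25 * 13
Area = 325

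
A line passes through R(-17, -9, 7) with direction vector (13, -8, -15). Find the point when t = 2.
P(2) = (-17 + 13(2), -9 + (-8)(2), 7 + (-15)(2)) = (9, -25, -23)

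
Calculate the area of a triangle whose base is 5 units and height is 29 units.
Area = (1/2) * base * height
Area = (1/2) * 5 * 29
Area = 72.50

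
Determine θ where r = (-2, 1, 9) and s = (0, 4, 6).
r·s = 58, |r|² = 86, |s|² = 52
cos θ = 58/√4472 ≈ 0.8673
θ ≈ 29.85°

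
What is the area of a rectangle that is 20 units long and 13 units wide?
Area = length * width
Area = 20 * 13
Area = 260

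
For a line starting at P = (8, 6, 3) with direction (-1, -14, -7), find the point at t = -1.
P(-1) = (8 + (-1)(-1), 6 + (-14)(-1), 3 + (-7)(-1)) = (9, 20, 10)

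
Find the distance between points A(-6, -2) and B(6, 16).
Using the distance formula: d = sqrt((x₂-x₁)² + (y₂-y₁)²)
dx = 6 - (-6) = 12
dy = 16 - (-2) = 18
d = sqrt(12² + 18²) = sqrt(144 + 324) = sqrt(468) = 21.63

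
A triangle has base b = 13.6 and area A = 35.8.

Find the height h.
A = ½bh  →  h = 2A/b
h = 2·35.8/13.6 = 5.265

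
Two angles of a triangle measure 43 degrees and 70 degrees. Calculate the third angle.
Sum of angles in a triangle = 180 degrees
Third angle = 180 - 43 - 70
Third angle = 67 degrees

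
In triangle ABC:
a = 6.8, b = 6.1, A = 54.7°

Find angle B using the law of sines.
sin(B)/b = sin(A)/a
sin(B) = b·sin(A)/a = 6.1·sin(54.7°)/6.8 = 0.732123
B = arcsin(0.732123) = 47.06°  (b ≤ a, so B ≤ A and the acute solution is unique)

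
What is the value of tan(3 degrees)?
tan(3 degrees) = 0.0524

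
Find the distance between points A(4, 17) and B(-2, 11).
Using the distance formula: d = sqrt((x₂-x₁)² + (y₂-y₁)²)
dx = (-2) - 4 = -6
dy = 11 - 17 = -6
d = sqrt((-6)² + (-6)²) = sqrt(36 + 36) = sqrt(72) = 8.49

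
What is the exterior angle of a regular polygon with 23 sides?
Exterior angle of a regular n-gon = 360/n
Exterior angle = 360/23
Exterior angle = 15.65 degrees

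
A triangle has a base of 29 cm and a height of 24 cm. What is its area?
Area = (1/2) * base * height
Area = (1/2) * 29 * 24
Area = 348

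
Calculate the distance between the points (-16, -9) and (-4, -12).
Using the distance formula: d = sqrt((x₂-x₁)² + (y₂-y₁)²)
dx = (-4) - (-16) = 12
dy = (-12) - (-9) = -3
d = sqrt(12² + (-3)²) = sqrt(144 + 9) = sqrt(153) = 12.37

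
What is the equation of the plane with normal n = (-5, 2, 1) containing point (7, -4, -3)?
d = n·P = (-5)(7) + (2)(-4) + (1)(-3) = -46
Plane: -5x + 2y + z = -46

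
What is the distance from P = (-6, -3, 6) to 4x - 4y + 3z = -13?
d = |4(-6) + (-4)(-3) + 3(6) - (-13)| / √(4² + (-4)² + 3²) = 19/√41 = 2.967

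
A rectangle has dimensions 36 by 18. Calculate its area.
Area = length * width
Area = 36 * 18
Area = 648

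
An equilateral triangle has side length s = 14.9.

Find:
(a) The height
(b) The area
(a) Height h = s·√3/2 = 14.9·√3/2 = 12.9
(b) Area = (√3/4)·s² = (√3/4)·14.9² = (√3/4)·222.01 = 96.13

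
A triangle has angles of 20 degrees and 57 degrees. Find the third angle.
Sum of angles in a triangle = 180 degrees
Third angle = 180 - 20 - 57
Third angle = 103 degrees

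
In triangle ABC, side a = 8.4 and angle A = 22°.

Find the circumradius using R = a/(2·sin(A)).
R = a/(2·sin(A)) = 8.4/(2·sin(22°))
R = 8.4/(2·0.374607) = 8.4/0.749213 = 11.21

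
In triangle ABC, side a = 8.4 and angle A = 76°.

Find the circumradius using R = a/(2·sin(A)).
R = a/(2·sin(A)) = 8.4/(2·sin(76°))
R = 8.4/(2·0.970296) = 8.4/1.940591 = 4.329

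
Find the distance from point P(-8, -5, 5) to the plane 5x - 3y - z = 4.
d = |5(-8) + (-3)(-5) + (-1)(5) - (4)| / √(5² + (-3)² + (-1)²) = 34/√35 = 5.747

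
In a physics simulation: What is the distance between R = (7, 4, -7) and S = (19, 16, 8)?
d = √[(12)² + (12)² + (15)²] = √513 = 22.65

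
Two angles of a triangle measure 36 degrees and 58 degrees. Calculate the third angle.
Sum of angles in a triangle = 180 degrees
Third angle = 180 - 36 - 58
Third angle = 86 degrees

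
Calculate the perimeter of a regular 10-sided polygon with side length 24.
Perimeter = number of sides * side length
Perimeter = 10 * 24
Perimeter = 240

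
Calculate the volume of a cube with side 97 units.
Volume = s³
Volume = 97³
Volume = 912673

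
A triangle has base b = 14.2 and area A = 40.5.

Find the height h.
A = ½bh  →  h = 2A/b
h = 2·40.5/14.2 = 5.704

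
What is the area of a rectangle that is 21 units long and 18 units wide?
Area = length * width
Area = 21 * 18
Area = 378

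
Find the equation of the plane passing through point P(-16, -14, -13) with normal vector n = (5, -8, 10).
d = n·P = (5)(-16) + (-8)(-14) + (10)(-13) = -98
Plane: 5x - 8y + 10z = -98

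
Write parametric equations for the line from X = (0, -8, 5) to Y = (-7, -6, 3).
Direction vector d = Y - X = (-7, 2, -2)
x = 0 - 7t, y = -8 + 2t, z = 5 - 2t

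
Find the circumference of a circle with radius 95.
Circumference = 2 * pi * r
Circumference = 2 * pi * 95
Circumference = 596.90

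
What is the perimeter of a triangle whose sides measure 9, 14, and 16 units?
Perimeter = sum of all sides
Perimeter = 9 + 14 + 16
Perimeter = 39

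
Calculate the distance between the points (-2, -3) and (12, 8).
Using the distance formula: d = sqrt((x₂-x₁)² + (y₂-y₁)²)
dx = 12 - (-2) = 14
dy = 8 - (-3) = 11
d = sqrt(14² + 11²) = sqrt(196 + 121) = sqrt(317) = 17.80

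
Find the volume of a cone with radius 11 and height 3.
Volume = (1/3) * pi * r² * h
Volume = (1/3) * pi * 11² * 3
Volume = (1/3) * pi * 121 * 3
Volume = (1/3) * pi * 363
Volume = 380.13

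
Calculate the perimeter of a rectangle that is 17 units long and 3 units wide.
Perimeter = 2 * (length + width)
Perimeter = 2 * (17 + 3)
Perimeter = 2 * 20
Perimeter = 40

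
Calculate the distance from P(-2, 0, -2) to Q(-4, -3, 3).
d = √[(-2)² + (-3)² + (5)²] = √38 = 6.164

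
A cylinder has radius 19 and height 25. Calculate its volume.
Volume = pi * r² * h
Volume = pi * 19² * 25
Volume = pi * 361 * 25
Volume = pi * 9025
Volume = 28352.87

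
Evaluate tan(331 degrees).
tan(331 degrees) = -0.5543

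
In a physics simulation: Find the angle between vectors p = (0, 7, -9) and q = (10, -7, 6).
p·q = -103, |p|² = 130, |q|² = 185
cos θ = -103/√24050 ≈ -0.6642
θ ≈ 131.6°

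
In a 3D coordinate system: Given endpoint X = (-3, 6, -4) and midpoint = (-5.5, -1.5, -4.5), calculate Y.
Y = (2×(-5.5) - (-3), 2×(-1.5) - 6, 2×(-4.5) - (-4)) = (-8, -9, -5)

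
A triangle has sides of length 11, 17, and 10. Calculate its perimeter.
Perimeter = sum of all sides
Perimeter = 11 + 17 + 10
Perimeter = 38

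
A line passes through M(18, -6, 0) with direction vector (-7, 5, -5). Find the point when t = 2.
P(2) = (18 + (-7)(2), -6 + 5(2), 0 + (-5)(2)) = (4, 4, -10)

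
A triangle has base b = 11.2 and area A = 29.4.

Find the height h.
A = ½bh  →  h = 2A/b
h = 2·29.4/11.2 = 5.25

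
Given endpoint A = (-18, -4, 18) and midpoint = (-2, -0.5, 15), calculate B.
B = (2×(-2) - (-18), 2×(-0.5) - (-4), 2×15 - 18) = (14, 3, 12)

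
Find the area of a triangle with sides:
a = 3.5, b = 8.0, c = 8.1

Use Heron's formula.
s = (a+b+c)/2 = (3.5+8.0+8.1)/2 = 9.8
A = √(s(s-a)(s-b)(s-c)) = √(9.8·6.3·1.8·1.7)
A = √188.924 = 13.74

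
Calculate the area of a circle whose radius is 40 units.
Area = pi * r²
Area = pi * 40²
Area = pi * 1600
Area = 5026.55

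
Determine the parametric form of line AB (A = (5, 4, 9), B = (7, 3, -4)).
Direction vector d = B - A = (2, -1, -13)
x = 5 + 2t, y = 4 - t, z = 9 - 13t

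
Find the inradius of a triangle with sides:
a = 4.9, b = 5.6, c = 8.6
s = (a+b+c)/2 = (4.9+5.6+8.6)/2 = 9.55
Area = √(s(s-a)(s-b)(s-c)) = √(9.55·4.65·3.95·0.95) = 12.9089
r = Area/s = 12.9089/9.55 = 1.352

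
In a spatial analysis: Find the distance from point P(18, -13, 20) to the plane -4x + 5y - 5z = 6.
d = |(-4)(18) + 5(-13) + (-5)(20) - (6)| / √((-4)² + 5² + (-5)²) = 243/√66 = 29.91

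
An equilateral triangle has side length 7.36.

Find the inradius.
For an equilateral triangle, r = s/(2√3) where s is the side.
r = 7.36/(2√3) = 7.36/3.464102 = 2.125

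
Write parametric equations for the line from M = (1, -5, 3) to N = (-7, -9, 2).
Direction vector d = N - M = (-8, -4, -1)
x = 1 - 8t, y = -5 - 4t, z = 3 - t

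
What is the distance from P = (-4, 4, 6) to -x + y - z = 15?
d = |(-1)(-4) + 1(4) + (-1)(6) - (15)| / √((-1)² + 1² + (-1)²) = 13/√3 = 7.506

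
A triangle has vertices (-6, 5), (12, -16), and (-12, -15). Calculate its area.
Using the coordinate formula: Area = (1/2)|x₁(y₂-y₃) + x₂(y₃-y₁) + x₃(y₁-y₂)|
Area = (1/2)|(-6)((-16)-(-15)) + 12((-15)-5) + (-12)(5-(-16))|
Area = (1/2)|(-6)*(-1) + 12*(-20) + (-12)*21|
Area = (1/2)|6 + (-240) + (-252)|
Area = (1/2)*486 = 243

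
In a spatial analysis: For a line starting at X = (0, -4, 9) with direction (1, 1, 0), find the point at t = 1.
P(1) = (0 + 1(1), -4 + 1(1), 9 + 0(1)) = (1, -3, 9)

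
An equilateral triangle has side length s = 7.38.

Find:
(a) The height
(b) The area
(a) Height h = s·√3/2 = 7.38·√3/2 = 6.391
(b) Area = (√3/4)·s² = (√3/4)·7.38² = (√3/4)·54.4644 = 23.58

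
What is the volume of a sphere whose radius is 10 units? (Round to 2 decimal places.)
Volume = (4/3) * pi * r³
Volume = (4/3) * pi * 10³
Volume = (4/3) * pi * 1000
Volume = 4188.79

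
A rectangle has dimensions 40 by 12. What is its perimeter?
Perimeter = 2 * (length + width)
Perimeter = 2 * (40 + 12)
Perimeter = 2 * 52
Perimeter = 104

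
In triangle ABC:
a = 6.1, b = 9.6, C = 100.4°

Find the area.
Using A = ½ab·sin(C):
A = ½·6.1·9.6·sin(100.4°) = ½·58.56·0.983571 = 28.8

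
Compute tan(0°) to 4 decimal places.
tan(0 degrees) = 0
Decimal approximation: 0.0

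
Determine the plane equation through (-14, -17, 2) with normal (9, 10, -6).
d = n·P = (9)(-14) + (10)(-17) + (-6)(2) = -308
Plane: 9x + 10y - 6z = -308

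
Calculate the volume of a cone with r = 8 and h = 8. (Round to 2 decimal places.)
Volume = (1/3) * pi * r² * h
Volume = (1/3) * pi * 8² * 8
Volume = (1/3) * pi * 64 * 8
Volume = (1/3) * pi * 512
Volume = 536.17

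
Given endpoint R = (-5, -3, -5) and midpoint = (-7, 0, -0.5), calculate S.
S = (2×(-7) - (-5), 2×0 - (-3), 2×(-0.5) - (-5)) = (-9, 3, 4)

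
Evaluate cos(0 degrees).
cos(0 degrees) = 1
Decimal approximation: 1.0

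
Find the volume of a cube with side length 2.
Volume = s³
Volume = 2³
Volume = 8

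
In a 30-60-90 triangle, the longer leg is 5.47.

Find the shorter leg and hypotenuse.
In a 30-60-90 triangle, sides are in ratio 1 : √3 : 2.
Long leg = short leg·√3  →  short leg = 5.47/√3 = 3.158
Hypotenuse = 2·(short leg) = 2·5.47/√3 = 6.316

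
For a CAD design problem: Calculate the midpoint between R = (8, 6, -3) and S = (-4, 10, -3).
Midpoint = ((8-4)/2, (6+10)/2, (-3-3)/2) = (2, 8, -3)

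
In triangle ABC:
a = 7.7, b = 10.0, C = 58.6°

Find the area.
Using A = ½ab·sin(C):
A = ½·7.7·10.0·sin(58.6°) = ½·77·0.853551 = 32.86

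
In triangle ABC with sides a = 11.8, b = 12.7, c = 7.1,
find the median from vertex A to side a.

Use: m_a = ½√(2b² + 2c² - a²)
m_a = ½√(2·12.7² + 2·7.1² - 11.8²)
m_a = ½√(322.58 + 100.82 - 139.24) = ½√284.16 = 8.429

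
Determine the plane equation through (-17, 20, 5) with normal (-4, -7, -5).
d = n·P = (-4)(-17) + (-7)(20) + (-5)(5) = -97
Plane: -4x - 7y - 5z = -97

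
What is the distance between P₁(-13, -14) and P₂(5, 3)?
Using the distance formula: d = sqrt((x₂-x₁)² + (y₂-y₁)²)
dx = 5 - (-13) = 18
dy = 3 - (-14) = 17
d = sqrt(18² + 17²) = sqrt(324 + 289) = sqrt(613) = 24.76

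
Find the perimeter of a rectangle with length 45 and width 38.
Perimeter = 2 * (length + width)
Perimeter = 2 * (45 + 38)
Perimeter = 2 * 83
Perimeter = 166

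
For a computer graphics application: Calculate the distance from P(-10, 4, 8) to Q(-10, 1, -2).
d = √[(0)² + (-3)² + (-10)²] = √109 = 10.44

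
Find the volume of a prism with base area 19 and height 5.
Volume = base area * height
Volume = 19 * 5
Volume = 95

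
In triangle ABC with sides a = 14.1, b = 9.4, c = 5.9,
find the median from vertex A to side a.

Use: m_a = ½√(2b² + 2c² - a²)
m_a = ½√(2·9.4² + 2·5.9² - 14.1²)
m_a = ½√(176.72 + 69.62 - 198.81) = ½√47.53 = 3.447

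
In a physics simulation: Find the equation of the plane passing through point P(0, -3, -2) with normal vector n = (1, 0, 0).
d = n·P = (1)(0) + (0)(-3) + (0)(-2) = 0
Plane: x = 0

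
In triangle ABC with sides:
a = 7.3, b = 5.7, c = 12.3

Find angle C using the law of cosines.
cos(C) = (a² + b² - c²)/(2ab)
cos(C) = (7.3² + 5.7² - 12.3²)/(2·7.3·5.7) = -65.51/83.22 = -0.787191
C = arccos(-0.787191) = 141.9°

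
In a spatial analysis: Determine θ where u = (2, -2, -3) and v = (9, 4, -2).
u·v = 16, |u|² = 17, |v|² = 101
cos θ = 16/√1717 ≈ 0.3861
θ ≈ 67.29°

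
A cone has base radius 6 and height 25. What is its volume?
Volume = (1/3) * pi * r² * h
Volume = (1/3) * pi * 6² * 25
Volume = (1/3) * pi * 36 * 25
Volume = (1/3) * pi * 900
Volume = 942.48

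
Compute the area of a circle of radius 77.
Area = pi * r²
Area = pi * 77²
Area = pi * 5929
Area = 18626.50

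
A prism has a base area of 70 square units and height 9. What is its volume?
Volume = base area * height
Volume = 70 * 9
Volume = 630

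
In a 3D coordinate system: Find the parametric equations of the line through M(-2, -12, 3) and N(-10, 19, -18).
Direction vector d = N - M = (-8, 31, -21)
x = -2 - 8t, y = -12 + 31t, z = 3 - 21t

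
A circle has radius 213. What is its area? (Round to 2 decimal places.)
Area = pi * r²
Area = pi * 213²
Area = pi * 45369
Area = 142530.92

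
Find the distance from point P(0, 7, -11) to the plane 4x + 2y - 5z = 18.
d = |4(0) + 2(7) + (-5)(-11) - (18)| / √(4² + 2² + (-5)²) = 51/√45 = 7.603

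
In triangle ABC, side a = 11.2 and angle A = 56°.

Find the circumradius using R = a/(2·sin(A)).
R = a/(2·sin(A)) = 11.2/(2·sin(56°))
R = 11.2/(2·0.829038) = 11.2/1.658075 = 6.755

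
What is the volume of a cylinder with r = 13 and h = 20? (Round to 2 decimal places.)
Volume = pi * r² * h
Volume = pi * 13² * 20
Volume = pi * 169 * 20
Volume = pi * 3380
Volume = 10618.58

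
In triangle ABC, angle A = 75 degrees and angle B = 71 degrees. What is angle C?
Sum of angles in a triangle = 180 degrees
Third angle = 180 - 75 - 71
Third angle = 34 degrees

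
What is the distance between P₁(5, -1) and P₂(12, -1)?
Using the distance formula: d = sqrt((x₂-x₁)² + (y₂-y₁)²)
dx = 12 - 5 = 7
dy = (-1) - (-1) = 0
d = sqrt(7² + 0²) = sqrt(49 + 0) = sqrt(49) = 7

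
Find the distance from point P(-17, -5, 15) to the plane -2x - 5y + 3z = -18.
d = |(-2)(-17) + (-5)(-5) + 3(15) - (-18)| / √((-2)² + (-5)² + 3²) = 122/√38 = 19.79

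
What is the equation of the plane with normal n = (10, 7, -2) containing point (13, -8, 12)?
d = n·P = (10)(13) + (7)(-8) + (-2)(12) = 50
Plane: 10x + 7y - 2z = 50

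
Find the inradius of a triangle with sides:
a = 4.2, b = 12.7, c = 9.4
s = (a+b+c)/2 = (4.2+12.7+9.4)/2 = 13.15
Area = √(s(s-a)(s-b)(s-c)) = √(13.15·8.95·0.45·3.75) = 14.0928
r = Area/s = 14.0928/13.15 = 1.072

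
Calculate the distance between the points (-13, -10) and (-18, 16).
Using the distance formula: d = sqrt((x₂-x₁)² + (y₂-y₁)²)
dx = (-18) - (-13) = -5
dy = 16 - (-10) = 26
d = sqrt((-5)² + 26²) = sqrt(25 + 676) = sqrt(701) = 26.48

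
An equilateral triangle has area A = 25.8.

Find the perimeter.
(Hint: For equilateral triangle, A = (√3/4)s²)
A = (√3/4)s²  →  s² = 4A/√3 = 4·25.8/√3 = 59.5825
s = 7.71897
Perimeter = 3s = 23.16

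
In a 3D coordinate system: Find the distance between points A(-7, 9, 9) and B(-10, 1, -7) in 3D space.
d = √[(-3)² + (-8)² + (-16)²] = √329 = 18.14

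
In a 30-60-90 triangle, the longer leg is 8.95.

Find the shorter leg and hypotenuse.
In a 30-60-90 triangle, sides are in ratio 1 : √3 : 2.
Long leg = short leg·√3  →  short leg = 8.95/√3 = 5.167
Hypotenuse = 2·(short leg) = 2·8.95/√3 = 10.33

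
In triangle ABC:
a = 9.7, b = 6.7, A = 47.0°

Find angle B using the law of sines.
sin(B)/b = sin(A)/a
sin(B) = b·sin(A)/a = 6.7·sin(47.0°)/9.7 = 0.505162
B = arcsin(0.505162) = 30.34°  (b ≤ a, so B ≤ A and the acute solution is unique)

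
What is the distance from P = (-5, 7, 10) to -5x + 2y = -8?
d = |(-5)(-5) + 2(7) + 0(10) - (-8)| / √((-5)² + 2² + 0²) = 47/√29 = 8.728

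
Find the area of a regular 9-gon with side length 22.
For a regular 9-gon with side length s = 22:
Apothem a = s / (2*tan(pi/9)) = 22 / (2*tan(pi/9)) ≈ 30.22225
Perimeter P = 9 * 22 = 198
Area = (1/2) * P * a = (1/2) * 198 * 30.22225 = 2992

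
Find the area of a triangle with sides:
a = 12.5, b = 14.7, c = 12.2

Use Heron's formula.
s = (a+b+c)/2 = (12.5+14.7+12.2)/2 = 19.7
A = √(s(s-a)(s-b)(s-c)) = √(19.7·7.2·5·7.5)
A = √5319 = 72.93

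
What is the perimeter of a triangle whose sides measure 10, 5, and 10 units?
Perimeter = sum of all sides
Perimeter = 10 + 5 + 10
Perimeter = 25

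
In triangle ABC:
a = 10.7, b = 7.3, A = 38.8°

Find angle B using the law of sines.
sin(B)/b = sin(A)/a
sin(B) = b·sin(A)/a = 7.3·sin(38.8°)/10.7 = 0.427496
B = arcsin(0.427496) = 25.31°  (b ≤ a, so B ≤ A and the acute solution is unique)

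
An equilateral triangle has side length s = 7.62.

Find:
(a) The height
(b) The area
(a) Height h = s·√3/2 = 7.62·√3/2 = 6.599
(b) Area = (√3/4)·s² = (√3/4)·7.62² = (√3/4)·58.0644 = 25.14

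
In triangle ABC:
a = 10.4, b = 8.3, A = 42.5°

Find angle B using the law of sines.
sin(B)/b = sin(A)/a
sin(B) = b·sin(A)/a = 8.3·sin(42.5°)/10.4 = 0.539173
B = arcsin(0.539173) = 32.63°  (b ≤ a, so B ≤ A and the acute solution is unique)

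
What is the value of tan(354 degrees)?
tan(354 degrees) = -0.1051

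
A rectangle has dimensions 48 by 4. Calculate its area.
Area = length * width
Area = 48 * 4
Area = 192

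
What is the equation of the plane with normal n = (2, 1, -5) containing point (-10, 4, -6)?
d = n·P = (2)(-10) + (1)(4) + (-5)(-6) = 14
Plane: 2x + y - 5z = 14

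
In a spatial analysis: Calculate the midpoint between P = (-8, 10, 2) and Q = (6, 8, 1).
Midpoint = ((-8+6)/2, (10+8)/2, (2+1)/2) = (-1, 9, 1.5)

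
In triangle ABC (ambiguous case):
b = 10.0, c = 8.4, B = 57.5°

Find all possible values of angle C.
sin(C)/c = sin(B)/b  →  sin(C) = c·sin(B)/b = 8.4·sin(57.5°)/10.0 = 0.708449
C₁ = arcsin(0.708449) = 45.11°,  C₂ = 180° - C₁ = 134.89°
Check C₂: A = 180° - 57.5° - 134.89° = -12.39° ≤ 0, rejected
C = 45.11° (one solution)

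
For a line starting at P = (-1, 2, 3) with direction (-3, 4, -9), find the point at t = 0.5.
P(0.5) = (-1 + (-3)(0.5), 2 + 4(0.5), 3 + (-9)(0.5)) = (-2.5, 4, -1.5)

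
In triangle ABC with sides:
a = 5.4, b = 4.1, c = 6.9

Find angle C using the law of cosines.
cos(C) = (a² + b² - c²)/(2ab)
cos(C) = (5.4² + 4.1² - 6.9²)/(2·5.4·4.1) = -1.64/44.28 = -0.037037
C = arccos(-0.037037) = 92.12°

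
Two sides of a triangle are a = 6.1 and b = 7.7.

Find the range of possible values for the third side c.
By the triangle inequality: |a - b| < c < a + b
|6.1 - 7.7| < c < 6.1 + 7.7
1.6 < c < 13.8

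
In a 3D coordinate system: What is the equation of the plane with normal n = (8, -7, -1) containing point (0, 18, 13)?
d = n·P = (8)(0) + (-7)(18) + (-1)(13) = -139
Plane: 8x - 7y - z = -139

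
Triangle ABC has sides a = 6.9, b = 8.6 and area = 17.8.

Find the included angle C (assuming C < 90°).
Area = ½ab·sin(C)  →  sin(C) = 2·Area/(ab)
sin(C) = 2·17.8/(6.9·8.6) = 0.599933
C = arcsin(0.599933) = 36.87°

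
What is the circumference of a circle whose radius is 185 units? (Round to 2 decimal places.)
Circumference = 2 * pi * r
Circumference = 2 * pi * 185
Circumference = 1162.39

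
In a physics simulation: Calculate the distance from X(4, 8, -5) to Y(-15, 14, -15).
d = √[(-19)² + (6)² + (-10)²] = √497 = 22.29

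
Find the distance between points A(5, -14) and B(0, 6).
Using the distance formula: d = sqrt((x₂-x₁)² + (y₂-y₁)²)
dx = 0 - 5 = -5
dy = 6 - (-14) = 20
d = sqrt((-5)² + 20²) = sqrt(25 + 400) = sqrt(425) = 20.62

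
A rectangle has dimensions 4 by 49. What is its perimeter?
Perimeter = 2 * (length + width)
Perimeter = 2 * (4 + 49)
Perimeter = 2 * 53
Perimeter = 106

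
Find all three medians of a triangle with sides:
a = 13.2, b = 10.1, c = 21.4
Using m_x = ½√(2y² + 2z² - x²):
m_a = ½√(2·10.1² + 2·21.4² - 13.2²) = ½√945.7 = 15.38
m_b = ½√(2·13.2² + 2·21.4² - 10.1²) = ½√1162.39 = 17.05
m_c = ½√(2·13.2² + 2·10.1² - 21.4²) = ½√94.54 = 4.862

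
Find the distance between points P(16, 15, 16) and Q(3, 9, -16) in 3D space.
d = √[(-13)² + (-6)² + (-32)²] = √1229 = 35.06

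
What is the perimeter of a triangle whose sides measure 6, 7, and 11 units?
Perimeter = sum of all sides
Perimeter = 6 + 7 + 11
Perimeter = 24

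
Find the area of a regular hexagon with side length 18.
For a regular 6-gon with side length s = 18:
Apothem a = s / (2*tan(pi/6)) = 18 / (2*tan(pi/6)) ≈ 15.5885
Perimeter P = 6 * 18 = 108
Area = (1/2) * P * a = (1/2) * 108 * 15.5885 = 841.78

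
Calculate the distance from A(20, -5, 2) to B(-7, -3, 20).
d = √[(-27)² + (2)² + (18)²] = √1057 = 32.51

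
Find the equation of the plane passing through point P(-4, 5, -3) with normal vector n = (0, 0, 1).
d = n·P = (0)(-4) + (0)(5) + (1)(-3) = -3
Plane: z = -3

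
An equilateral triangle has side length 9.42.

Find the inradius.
For an equilateral triangle, r = s/(2√3) where s is the side.
r = 9.42/(2√3) = 9.42/3.464102 = 2.719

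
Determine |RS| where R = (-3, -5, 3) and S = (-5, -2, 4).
d = √[(-2)² + (3)² + (1)²] = √14 = 3.742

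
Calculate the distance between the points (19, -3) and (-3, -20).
Using the distance formula: d = sqrt((x₂-x₁)² + (y₂-y₁)²)
dx = (-3) - 19 = -22
dy = (-20) - (-3) = -17
d = sqrt((-22)² + (-17)²) = sqrt(484 + 289) = sqrt(773) = 27.80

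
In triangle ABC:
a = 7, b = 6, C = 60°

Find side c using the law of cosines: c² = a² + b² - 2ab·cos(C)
c² = 7² + 6² - 2·7·6·cos(60°)
c² = 49 + 36 - 84·0.5000 = 43
c = √43 = 6.557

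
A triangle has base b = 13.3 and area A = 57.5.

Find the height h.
A = ½bh  →  h = 2A/b
h = 2·57.5/13.3 = 8.647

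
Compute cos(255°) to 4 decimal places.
cos(255 degrees) = -0.2588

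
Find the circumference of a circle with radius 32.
Circumference = 2 * pi * r
Circumference = 2 * pi * 32
Circumference = 201.06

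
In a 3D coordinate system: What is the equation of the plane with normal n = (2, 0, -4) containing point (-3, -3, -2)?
d = n·P = (2)(-3) + (0)(-3) + (-4)(-2) = 2
Plane: 2x - 4z = 2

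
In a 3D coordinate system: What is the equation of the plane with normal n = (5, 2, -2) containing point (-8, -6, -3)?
d = n·P = (5)(-8) + (2)(-6) + (-2)(-3) = -46
Plane: 5x + 2y - 2z = -46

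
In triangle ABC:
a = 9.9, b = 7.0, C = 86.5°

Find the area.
Using A = ½ab·sin(C):
A = ½·9.9·7.0·sin(86.5°) = ½·69.3·0.998135 = 34.59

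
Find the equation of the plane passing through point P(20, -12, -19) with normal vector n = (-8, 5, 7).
d = n·P = (-8)(20) + (5)(-12) + (7)(-19) = -353
Plane: -8x + 5y + 7z = -353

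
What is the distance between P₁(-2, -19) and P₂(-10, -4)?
Using the distance formula: d = sqrt((x₂-x₁)² + (y₂-y₁)²)
dx = (-10) - (-2) = -8
dy = (-4) - (-19) = 15
d = sqrt((-8)² + 15²) = sqrt(64 + 225) = sqrt(289) = 17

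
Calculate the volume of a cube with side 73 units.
Volume = s³
Volume = 73³
Volume = 389017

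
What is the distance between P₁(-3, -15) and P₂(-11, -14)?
Using the distance formula: d = sqrt((x₂-x₁)² + (y₂-y₁)²)
dx = (-11) - (-3) = -8
dy = (-14) - (-15) = 1
d = sqrt((-8)² + 1²) = sqrt(64 + 1) = sqrt(65) = 8.06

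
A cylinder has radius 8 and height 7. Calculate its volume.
Volume = pi * r² * h
Volume = pi * 8² * 7
Volume = pi * 64 * 7
Volume = pi * 448
Volume = 1407.43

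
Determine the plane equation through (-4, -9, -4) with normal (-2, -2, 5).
d = n·P = (-2)(-4) + (-2)(-9) + (5)(-4) = 6
Plane: -2x - 2y + 5z = 6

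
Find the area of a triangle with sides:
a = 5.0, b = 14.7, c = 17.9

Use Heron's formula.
s = (a+b+c)/2 = (5.0+14.7+17.9)/2 = 18.8
A = √(s(s-a)(s-b)(s-c)) = √(18.8·13.8·4.1·0.9)
A = √957.334 = 30.94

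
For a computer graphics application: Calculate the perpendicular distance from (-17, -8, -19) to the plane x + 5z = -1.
d = |1(-17) + 0(-8) + 5(-19) - (-1)| / √(1² + 0² + 5²) = 111/√26 = 21.77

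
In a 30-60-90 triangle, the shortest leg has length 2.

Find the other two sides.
Long leg = 2√3 = 3.464, Hypotenuse = 4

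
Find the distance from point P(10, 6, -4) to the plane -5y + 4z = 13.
d = |0(10) + (-5)(6) + 4(-4) - (13)| / √(0² + (-5)² + 4²) = 59/√41 = 9.214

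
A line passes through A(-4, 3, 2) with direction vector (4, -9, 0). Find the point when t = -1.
P(-1) = (-4 + 4(-1), 3 + (-9)(-1), 2 + 0(-1)) = (-8, 12, 2)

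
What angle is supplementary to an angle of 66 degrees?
Supplementary angles sum to 180 degrees.
Other angle = 180 - 66
Other angle = 114 degrees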